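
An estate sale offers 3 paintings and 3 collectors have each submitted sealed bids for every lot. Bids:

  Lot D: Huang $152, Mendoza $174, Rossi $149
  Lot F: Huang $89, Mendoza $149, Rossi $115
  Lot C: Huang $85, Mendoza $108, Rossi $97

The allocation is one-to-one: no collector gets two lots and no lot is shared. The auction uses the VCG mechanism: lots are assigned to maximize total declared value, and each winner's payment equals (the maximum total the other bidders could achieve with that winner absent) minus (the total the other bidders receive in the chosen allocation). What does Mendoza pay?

Efficient allocation: Huang→Lot D ($152), Mendoza→Lot F ($149), Rossi→Lot C ($97); total welfare W = $398.
Mendoza receives Lot F at value $149, so the others get W − 149 = $249.
Without Mendoza: best allocation of the remaining 2 bidders over all 3 lots is Huang→Lot D ($152), Rossi→Lot F ($115), total $267.
VCG payment = (others' best without Mendoza) − (others' welfare with Mendoza) = 267 − 249 = $18.

Mendoza pays $18.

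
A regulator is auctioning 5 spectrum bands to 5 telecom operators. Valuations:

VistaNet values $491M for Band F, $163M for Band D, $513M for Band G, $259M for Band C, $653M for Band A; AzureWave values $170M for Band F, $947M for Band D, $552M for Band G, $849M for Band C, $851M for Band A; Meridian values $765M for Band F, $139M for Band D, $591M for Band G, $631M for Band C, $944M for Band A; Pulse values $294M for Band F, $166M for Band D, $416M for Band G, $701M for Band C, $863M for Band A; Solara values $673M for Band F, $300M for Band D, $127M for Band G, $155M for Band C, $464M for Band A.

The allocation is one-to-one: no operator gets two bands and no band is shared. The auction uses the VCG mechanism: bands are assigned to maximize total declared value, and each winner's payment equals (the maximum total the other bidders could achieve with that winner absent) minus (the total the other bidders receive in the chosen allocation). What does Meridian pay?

Meridian pays $162M.

Efficient allocation: VistaNet→Band G ($513M), AzureWave→Band D ($947M), Meridian→Band A ($944M), Pulse→Band C ($701M), Solara→Band F ($673M); total welfare W = $3778M.
Meridian receives Band A at value $944M, so the others get W − 944 = $2834M.
Without Meridian: best allocation of the remaining 4 bidders over all 5 bands is VistaNet→Band G ($513M), AzureWave→Band D ($947M), Pulse→Band A ($863M), Solara→Band F ($673M), total $2996M.
VCG payment = (others' best without Meridian) − (others' welfare with Meridian) = 2996 − 2834 = $162M.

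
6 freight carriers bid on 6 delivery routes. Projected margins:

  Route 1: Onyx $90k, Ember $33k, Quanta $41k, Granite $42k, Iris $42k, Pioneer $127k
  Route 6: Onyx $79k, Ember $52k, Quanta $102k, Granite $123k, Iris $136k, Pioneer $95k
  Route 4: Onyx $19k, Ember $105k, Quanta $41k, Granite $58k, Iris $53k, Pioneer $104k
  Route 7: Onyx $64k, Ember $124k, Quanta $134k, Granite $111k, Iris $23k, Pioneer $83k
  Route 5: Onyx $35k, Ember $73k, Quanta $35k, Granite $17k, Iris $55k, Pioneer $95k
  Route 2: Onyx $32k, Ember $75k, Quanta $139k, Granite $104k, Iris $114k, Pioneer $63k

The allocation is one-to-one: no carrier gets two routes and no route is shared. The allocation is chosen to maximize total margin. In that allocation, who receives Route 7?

Treat this as an assignment problem: match each carrier to one route.
Optimal: Onyx→Route 1 ($90k), Ember→Route 4 ($105k), Quanta→Route 2 ($139k), Granite→Route 7 ($111k), Iris→Route 6 ($136k), Pioneer→Route 5 ($95k) — total 90+105+139+111+136+95 = $676k.
Max-entry greedy (repeatedly take the single best remaining cell) gives $619k, worse by 57.
Swapping Granite↔Ember (Granite→Route 4 $58k, Ember→Route 7 $124k) loses 34.
Granite's own top route is Route 6 ($123k), but forcing Granite→Route 6 and reassigning the rest optimally gives only $661k — worse by 15.

Granite receives Route 7.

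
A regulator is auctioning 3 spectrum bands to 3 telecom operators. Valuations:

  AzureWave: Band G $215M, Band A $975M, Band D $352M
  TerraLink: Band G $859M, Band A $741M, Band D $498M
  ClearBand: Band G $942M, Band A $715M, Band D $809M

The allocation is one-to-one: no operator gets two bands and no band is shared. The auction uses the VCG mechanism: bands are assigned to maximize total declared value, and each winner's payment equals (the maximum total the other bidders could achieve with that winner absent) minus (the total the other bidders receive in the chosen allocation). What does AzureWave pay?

Efficient allocation: AzureWave→Band A ($975M), TerraLink→Band G ($859M), ClearBand→Band D ($809M); total welfare W = $2643M.
AzureWave receives Band A at value $975M, so the others get W − 975 = $1668M.
Without AzureWave: best allocation of the remaining 2 bidders over all 3 bands is TerraLink→Band A ($741M), ClearBand→Band G ($942M), total $1683M.
VCG payment = (others' best without AzureWave) − (others' welfare with AzureWave) = 1683 − 1668 = $15M.

AzureWave pays $15M.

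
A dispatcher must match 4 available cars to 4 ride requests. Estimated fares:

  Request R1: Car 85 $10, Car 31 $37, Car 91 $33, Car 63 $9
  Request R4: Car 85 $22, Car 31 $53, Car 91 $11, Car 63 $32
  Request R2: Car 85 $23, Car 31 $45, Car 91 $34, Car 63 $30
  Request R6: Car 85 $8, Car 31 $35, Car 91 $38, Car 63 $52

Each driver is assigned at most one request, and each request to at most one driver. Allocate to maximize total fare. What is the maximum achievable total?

Treat this as an assignment problem: match each driver to one request.
Optimal: Car 85→Request R2 ($23), Car 31→Request R4 ($53), Car 91→Request R1 ($33), Car 63→Request R6 ($52) — total 23+53+33+52 = $161.
Row-greedy (each driver in turn takes its best remaining request) gives $123, worse by 38.
Swapping Car 85↔Car 31 (Car 85→Request R4 $22, Car 31→Request R2 $45) loses 9.
Every other assignment is strictly worse.

Max total: $161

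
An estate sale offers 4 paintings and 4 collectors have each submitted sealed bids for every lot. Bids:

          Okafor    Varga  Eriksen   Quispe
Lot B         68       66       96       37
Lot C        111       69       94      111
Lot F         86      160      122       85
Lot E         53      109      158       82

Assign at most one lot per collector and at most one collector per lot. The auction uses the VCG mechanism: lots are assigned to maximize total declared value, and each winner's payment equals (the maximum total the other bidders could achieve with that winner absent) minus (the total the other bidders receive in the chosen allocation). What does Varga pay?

Varga pays $18.

Efficient allocation: Okafor→Lot B ($68), Varga→Lot F ($160), Eriksen→Lot E ($158), Quispe→Lot C ($111); total welfare W = $497.
Varga receives Lot F at value $160, so the others get W − 160 = $337.
Without Varga: best allocation of the remaining 3 bidders over all 4 lots is Okafor→Lot F ($86), Eriksen→Lot E ($158), Quispe→Lot C ($111), total $355.
VCG payment = (others' best without Varga) − (others' welfare with Varga) = 355 − 337 = $18.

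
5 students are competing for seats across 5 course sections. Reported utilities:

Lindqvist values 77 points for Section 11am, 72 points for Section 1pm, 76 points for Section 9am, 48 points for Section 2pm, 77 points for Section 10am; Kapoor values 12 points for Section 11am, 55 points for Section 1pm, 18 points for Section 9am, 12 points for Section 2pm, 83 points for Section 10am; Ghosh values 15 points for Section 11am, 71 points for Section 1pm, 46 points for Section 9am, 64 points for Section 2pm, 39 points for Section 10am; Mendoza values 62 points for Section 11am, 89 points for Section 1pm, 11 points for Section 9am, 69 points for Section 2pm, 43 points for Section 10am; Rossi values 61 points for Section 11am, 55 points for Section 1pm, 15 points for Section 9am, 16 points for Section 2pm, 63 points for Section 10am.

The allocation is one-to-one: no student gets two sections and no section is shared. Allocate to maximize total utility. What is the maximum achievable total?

Optimal: Lindqvist→Section 9am (76 points), Kapoor→Section 10am (83 points), Ghosh→Section 2pm (64 points), Mendoza→Section 1pm (89 points), Rossi→Section 11am (61 points) — total 76+83+64+89+61 = 373 points.
Max-entry greedy (repeatedly take the single best remaining cell) gives 328 points, worse by 45.
Next-best assignment: Lindqvist→Section 9am, Kapoor→Section 10am, Ghosh→Section 1pm, Mendoza→Section 2pm, Rossi→Section 11am = 360 points.

Maximum total: 373 points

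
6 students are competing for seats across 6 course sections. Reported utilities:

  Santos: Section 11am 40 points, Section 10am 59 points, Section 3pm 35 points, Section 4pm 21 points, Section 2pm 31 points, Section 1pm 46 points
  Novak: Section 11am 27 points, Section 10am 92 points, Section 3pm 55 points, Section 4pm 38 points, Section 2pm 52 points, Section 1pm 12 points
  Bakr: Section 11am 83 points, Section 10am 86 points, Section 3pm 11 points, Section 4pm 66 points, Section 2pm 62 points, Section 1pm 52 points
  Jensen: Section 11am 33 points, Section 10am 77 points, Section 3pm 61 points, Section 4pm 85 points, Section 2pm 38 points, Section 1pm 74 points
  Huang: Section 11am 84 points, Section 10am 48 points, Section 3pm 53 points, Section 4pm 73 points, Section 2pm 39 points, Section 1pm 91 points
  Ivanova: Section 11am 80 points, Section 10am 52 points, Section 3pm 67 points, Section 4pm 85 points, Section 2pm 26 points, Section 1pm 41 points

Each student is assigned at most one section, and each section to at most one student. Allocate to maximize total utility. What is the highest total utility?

Optimal: Santos→Section 2pm (31 points), Novak→Section 10am (92 points), Bakr→Section 11am (83 points), Jensen→Section 4pm (85 points), Huang→Section 1pm (91 points), Ivanova→Section 3pm (67 points) — total 31+92+83+85+91+67 = 449 points.
Row-greedy (each student in turn takes its best remaining section) gives 399 points, worse by 50.

Maximum total: 449 points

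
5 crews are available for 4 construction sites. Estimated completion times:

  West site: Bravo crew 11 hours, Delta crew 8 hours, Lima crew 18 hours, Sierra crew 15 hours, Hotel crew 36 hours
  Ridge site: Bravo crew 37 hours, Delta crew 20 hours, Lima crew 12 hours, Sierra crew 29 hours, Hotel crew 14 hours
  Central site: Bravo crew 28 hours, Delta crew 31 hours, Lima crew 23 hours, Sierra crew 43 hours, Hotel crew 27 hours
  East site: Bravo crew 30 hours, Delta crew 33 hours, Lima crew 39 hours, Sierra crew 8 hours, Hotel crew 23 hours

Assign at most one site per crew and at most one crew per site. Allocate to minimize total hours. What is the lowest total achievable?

Min total: 53 hours

Treat this as an assignment problem: match each crew to one site.
Optimal: Delta crew→West site (8 hours), Hotel crew→Ridge site (14 hours), Lima crew→Central site (23 hours), Sierra crew→East site (8 hours) — total 8+14+23+8 = 53 hours.
Column-greedy (each site in turn goes to its cheapest remaining crew) gives 55 hours, worse by 2.
Next-best assignment: Delta crew→West site, Lima crew→Ridge site, Hotel crew→Central site, Sierra crew→East site = 55 hours.
Swapping Lima crew↔Delta crew (Lima crew→West site 18 hours, Delta crew→Central site 31 hours) adds 18.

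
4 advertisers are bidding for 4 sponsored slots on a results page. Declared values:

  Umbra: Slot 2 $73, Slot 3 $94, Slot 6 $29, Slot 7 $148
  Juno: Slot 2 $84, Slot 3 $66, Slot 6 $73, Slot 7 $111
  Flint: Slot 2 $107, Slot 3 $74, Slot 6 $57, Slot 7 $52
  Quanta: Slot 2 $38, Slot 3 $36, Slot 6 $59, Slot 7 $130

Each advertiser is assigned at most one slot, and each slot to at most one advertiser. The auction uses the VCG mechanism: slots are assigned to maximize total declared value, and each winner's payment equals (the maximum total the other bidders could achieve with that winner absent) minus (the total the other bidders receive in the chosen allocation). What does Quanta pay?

Quanta pays $54.

Efficient allocation: Umbra→Slot 3 ($94), Juno→Slot 6 ($73), Flint→Slot 2 ($107), Quanta→Slot 7 ($130); total welfare W = $404.
Quanta receives Slot 7 at value $130, so the others get W − 130 = $274.
Without Quanta: best allocation of the remaining 3 bidders over all 4 slots is Umbra→Slot 7 ($148), Juno→Slot 6 ($73), Flint→Slot 2 ($107), total $328.
VCG payment = (others' best without Quanta) − (others' welfare with Quanta) = 328 − 274 = $54.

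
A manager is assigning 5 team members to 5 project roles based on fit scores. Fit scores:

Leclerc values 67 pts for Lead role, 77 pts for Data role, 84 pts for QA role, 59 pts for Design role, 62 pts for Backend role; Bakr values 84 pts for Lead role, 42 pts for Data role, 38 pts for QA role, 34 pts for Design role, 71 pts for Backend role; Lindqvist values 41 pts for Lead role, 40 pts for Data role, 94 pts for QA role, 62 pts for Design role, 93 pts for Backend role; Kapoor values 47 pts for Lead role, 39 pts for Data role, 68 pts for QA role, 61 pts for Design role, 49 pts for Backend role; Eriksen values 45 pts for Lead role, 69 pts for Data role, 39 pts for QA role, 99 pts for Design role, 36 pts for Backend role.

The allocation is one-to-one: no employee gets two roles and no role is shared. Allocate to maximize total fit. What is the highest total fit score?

Maximum total: 421 pts

Optimal: Leclerc→Data role (77 pts), Bakr→Lead role (84 pts), Lindqvist→Backend role (93 pts), Kapoor→QA role (68 pts), Eriksen→Design role (99 pts) — total 77+84+93+68+99 = 421 pts.
Max-entry greedy (repeatedly take the single best remaining cell) gives 403 pts, worse by 18.
Checked against all permutations: 421 pts is optimal.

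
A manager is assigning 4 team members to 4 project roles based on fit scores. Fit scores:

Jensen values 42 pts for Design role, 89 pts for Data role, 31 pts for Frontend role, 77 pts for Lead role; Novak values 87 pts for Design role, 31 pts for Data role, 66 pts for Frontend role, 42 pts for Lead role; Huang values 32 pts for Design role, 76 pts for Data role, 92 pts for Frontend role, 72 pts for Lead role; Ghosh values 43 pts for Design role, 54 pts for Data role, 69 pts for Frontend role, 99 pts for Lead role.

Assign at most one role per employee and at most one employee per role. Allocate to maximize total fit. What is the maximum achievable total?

Maximum total: 367 pts

Optimal: Jensen→Data role (89 pts), Novak→Design role (87 pts), Huang→Frontend role (92 pts), Ghosh→Lead role (99 pts) — total 89+87+92+99 = 367 pts.
Swapping Novak↔Ghosh (Novak→Lead role 42 pts, Ghosh→Design role 43 pts) loses 101.
Checked against all permutations: 367 pts is optimal.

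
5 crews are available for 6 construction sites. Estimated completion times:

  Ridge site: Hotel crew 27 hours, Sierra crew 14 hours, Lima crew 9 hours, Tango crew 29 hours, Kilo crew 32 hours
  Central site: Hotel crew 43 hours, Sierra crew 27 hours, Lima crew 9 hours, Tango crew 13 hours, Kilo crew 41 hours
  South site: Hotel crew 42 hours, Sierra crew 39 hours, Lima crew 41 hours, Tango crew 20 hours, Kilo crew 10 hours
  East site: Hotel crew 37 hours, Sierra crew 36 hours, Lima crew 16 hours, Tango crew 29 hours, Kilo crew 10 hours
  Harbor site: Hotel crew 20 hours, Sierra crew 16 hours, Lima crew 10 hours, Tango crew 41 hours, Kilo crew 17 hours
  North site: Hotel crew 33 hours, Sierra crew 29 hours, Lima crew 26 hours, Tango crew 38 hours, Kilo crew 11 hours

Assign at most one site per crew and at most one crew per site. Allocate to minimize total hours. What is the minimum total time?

Optimal: Hotel crew→Harbor site (20 hours), Sierra crew→Ridge site (14 hours), Lima crew→Central site (9 hours), Tango crew→South site (20 hours), Kilo crew→East site (10 hours) — total 20+14+9+20+10 = 73 hours.
Min-entry greedy (repeatedly take the single cheapest remaining cell) gives 81 hours, worse by 8.

Min total: 73 hours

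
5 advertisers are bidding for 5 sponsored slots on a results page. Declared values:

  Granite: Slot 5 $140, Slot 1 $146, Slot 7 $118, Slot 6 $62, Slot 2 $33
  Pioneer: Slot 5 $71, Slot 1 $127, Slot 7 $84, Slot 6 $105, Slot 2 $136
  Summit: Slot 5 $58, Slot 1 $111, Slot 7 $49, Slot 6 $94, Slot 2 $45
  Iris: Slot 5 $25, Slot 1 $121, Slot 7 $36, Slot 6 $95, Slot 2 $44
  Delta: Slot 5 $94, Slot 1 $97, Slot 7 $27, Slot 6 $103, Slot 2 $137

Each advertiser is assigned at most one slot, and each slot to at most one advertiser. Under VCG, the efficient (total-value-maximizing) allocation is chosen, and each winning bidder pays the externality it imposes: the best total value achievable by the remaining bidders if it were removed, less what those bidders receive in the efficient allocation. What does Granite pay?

Granite pays $9.

Efficient allocation: Granite→Slot 5 ($140), Pioneer→Slot 7 ($84), Summit→Slot 6 ($94), Iris→Slot 1 ($121), Delta→Slot 2 ($137); total welfare W = $576.
Granite receives Slot 5 at value $140, so the others get W − 140 = $436.
Without Granite: best allocation of the remaining 4 bidders over all 5 slots is Pioneer→Slot 2 ($136), Summit→Slot 6 ($94), Iris→Slot 1 ($121), Delta→Slot 5 ($94), total $445.
VCG payment = (others' best without Granite) − (others' welfare with Granite) = 445 − 436 = $9.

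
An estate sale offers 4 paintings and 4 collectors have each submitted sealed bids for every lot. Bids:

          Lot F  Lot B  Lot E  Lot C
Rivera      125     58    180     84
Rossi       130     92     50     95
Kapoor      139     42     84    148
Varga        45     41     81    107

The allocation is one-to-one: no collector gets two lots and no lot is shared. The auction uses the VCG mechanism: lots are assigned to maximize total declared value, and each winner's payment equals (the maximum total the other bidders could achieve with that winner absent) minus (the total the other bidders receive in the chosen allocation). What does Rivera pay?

Efficient allocation: Rivera→Lot E ($180), Rossi→Lot B ($92), Kapoor→Lot F ($139), Varga→Lot C ($107); total welfare W = $518.
Rivera receives Lot E at value $180, so the others get W − 180 = $338.
Without Rivera: best allocation of the remaining 3 bidders over all 4 lots is Rossi→Lot F ($130), Kapoor→Lot C ($148), Varga→Lot E ($81), total $359.
VCG payment = (others' best without Rivera) − (others' welfare with Rivera) = 359 − 338 = $21.

Rivera pays $21.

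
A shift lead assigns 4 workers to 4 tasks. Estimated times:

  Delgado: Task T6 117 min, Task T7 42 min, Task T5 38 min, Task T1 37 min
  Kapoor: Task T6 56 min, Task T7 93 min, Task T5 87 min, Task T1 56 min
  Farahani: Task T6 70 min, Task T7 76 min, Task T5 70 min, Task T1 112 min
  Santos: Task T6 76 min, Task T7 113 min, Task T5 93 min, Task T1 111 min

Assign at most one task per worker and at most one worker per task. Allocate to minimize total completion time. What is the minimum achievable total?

Optimal: Delgado→Task T7 (42 min), Kapoor→Task T1 (56 min), Farahani→Task T5 (70 min), Santos→Task T6 (76 min) — total 42+56+70+76 = 244 min.
Min-entry greedy (repeatedly take the single cheapest remaining cell) gives 276 min, worse by 32.
Next-best assignment: Delgado→Task T5, Kapoor→Task T1, Farahani→Task T7, Santos→Task T6 = 246 min.
Checked against all permutations: 244 min is optimal.

Min total: 244 min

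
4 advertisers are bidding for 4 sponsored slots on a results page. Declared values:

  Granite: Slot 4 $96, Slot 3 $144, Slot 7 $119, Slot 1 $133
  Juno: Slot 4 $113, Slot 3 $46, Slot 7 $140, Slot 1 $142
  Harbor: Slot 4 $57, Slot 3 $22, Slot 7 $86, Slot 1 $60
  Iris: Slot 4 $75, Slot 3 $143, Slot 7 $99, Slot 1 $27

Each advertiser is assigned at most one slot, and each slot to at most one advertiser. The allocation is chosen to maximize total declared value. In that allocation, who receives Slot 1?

This is the linear assignment problem.
Optimal: Granite→Slot 1 ($133), Juno→Slot 4 ($113), Harbor→Slot 7 ($86), Iris→Slot 3 ($143) — total 133+113+86+143 = $475.
Max-entry greedy (repeatedly take the single best remaining cell) gives $442, worse by 33.
Next-best assignment: Granite→Slot 1, Juno→Slot 7, Harbor→Slot 4, Iris→Slot 3 = $473.
Swapping Juno↔Granite (Juno→Slot 1 $142, Granite→Slot 4 $96) loses 8.
Granite's own top slot is Slot 3 ($144), but forcing Granite→Slot 3 and reassigning the rest optimally gives only $447 — worse by 28.

Granite receives Slot 1.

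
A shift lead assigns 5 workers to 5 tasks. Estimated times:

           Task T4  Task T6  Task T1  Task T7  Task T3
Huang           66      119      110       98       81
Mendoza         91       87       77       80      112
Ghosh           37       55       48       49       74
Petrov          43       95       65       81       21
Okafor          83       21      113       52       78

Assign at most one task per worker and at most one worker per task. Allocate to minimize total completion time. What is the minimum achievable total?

Minimum total: 234 min

This is the linear assignment problem.
Optimal: Huang→Task T4 (66 min), Mendoza→Task T1 (77 min), Ghosh→Task T7 (49 min), Petrov→Task T3 (21 min), Okafor→Task T6 (21 min) — total 66+77+49+21+21 = 234 min.
Next-best assignment: Huang→Task T4, Mendoza→Task T7, Ghosh→Task T1, Petrov→Task T3, Okafor→Task T6 = 236 min.
Swapping Mendoza↔Petrov (Mendoza→Task T3 112 min, Petrov→Task T1 65 min) adds 79.
Every other assignment is strictly worse.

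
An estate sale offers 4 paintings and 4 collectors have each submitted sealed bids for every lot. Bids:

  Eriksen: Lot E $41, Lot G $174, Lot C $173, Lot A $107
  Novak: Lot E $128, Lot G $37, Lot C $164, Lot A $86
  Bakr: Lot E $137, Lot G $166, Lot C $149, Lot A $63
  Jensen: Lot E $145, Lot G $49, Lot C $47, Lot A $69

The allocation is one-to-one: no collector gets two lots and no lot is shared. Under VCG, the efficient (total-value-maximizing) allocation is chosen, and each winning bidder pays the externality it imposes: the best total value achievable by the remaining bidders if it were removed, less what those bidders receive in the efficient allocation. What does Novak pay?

Novak pays $66.

Efficient allocation: Eriksen→Lot A ($107), Novak→Lot C ($164), Bakr→Lot G ($166), Jensen→Lot E ($145); total welfare W = $582.
Novak receives Lot C at value $164, so the others get W − 164 = $418.
Without Novak: best allocation of the remaining 3 bidders over all 4 lots is Eriksen→Lot C ($173), Bakr→Lot G ($166), Jensen→Lot E ($145), total $484.
VCG payment = (others' best without Novak) − (others' welfare with Novak) = 484 − 418 = $66.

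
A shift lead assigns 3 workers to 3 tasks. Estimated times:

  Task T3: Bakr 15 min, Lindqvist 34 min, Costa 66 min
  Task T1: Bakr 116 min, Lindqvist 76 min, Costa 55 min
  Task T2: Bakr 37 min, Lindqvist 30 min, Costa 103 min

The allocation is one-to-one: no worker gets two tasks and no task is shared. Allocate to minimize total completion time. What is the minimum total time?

Optimal: Bakr→Task T3 (15 min), Lindqvist→Task T2 (30 min), Costa→Task T1 (55 min) — total 15+30+55 = 100 min.
No other one-to-one assignment undercuts 100 min.

Min total: 100 min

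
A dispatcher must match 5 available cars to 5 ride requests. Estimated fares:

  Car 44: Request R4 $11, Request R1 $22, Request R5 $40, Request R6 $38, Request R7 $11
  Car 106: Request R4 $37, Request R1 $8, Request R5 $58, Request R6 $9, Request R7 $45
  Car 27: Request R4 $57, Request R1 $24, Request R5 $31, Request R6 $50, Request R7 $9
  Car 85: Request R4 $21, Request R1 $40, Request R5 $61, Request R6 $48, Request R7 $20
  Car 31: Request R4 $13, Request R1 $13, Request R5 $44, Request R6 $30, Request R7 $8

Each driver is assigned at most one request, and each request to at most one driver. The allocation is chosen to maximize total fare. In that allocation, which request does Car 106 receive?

Optimal: Car 44→Request R6 ($38), Car 106→Request R7 ($45), Car 27→Request R4 ($57), Car 85→Request R1 ($40), Car 31→Request R5 ($44) — total 38+45+57+40+44 = $224.
Next-best assignment: Car 44→Request R1, Car 106→Request R7, Car 27→Request R4, Car 85→Request R6, Car 31→Request R5 = $216.
Swapping Car 106↔Car 44 (Car 106→Request R6 $9, Car 44→Request R7 $11) loses 63.
No other one-to-one assignment exceeds $224.
Car 106's own top request is Request R5 ($58), but forcing Car 106→Request R5 and reassigning the rest optimally gives only $201 — worse by 23.

Car 106 receives Request R7.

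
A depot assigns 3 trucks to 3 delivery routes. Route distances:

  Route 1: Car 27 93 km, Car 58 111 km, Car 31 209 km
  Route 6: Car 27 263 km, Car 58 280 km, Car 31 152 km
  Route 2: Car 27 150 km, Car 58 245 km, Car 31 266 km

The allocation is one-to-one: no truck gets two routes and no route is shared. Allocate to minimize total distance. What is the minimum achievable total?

Min total: 413 km

Optimal: Car 27→Route 2 (150 km), Car 58→Route 1 (111 km), Car 31→Route 6 (152 km) — total 150+111+152 = 413 km.
Column-greedy (each route in turn goes to its cheapest remaining truck) gives 490 km, worse by 77.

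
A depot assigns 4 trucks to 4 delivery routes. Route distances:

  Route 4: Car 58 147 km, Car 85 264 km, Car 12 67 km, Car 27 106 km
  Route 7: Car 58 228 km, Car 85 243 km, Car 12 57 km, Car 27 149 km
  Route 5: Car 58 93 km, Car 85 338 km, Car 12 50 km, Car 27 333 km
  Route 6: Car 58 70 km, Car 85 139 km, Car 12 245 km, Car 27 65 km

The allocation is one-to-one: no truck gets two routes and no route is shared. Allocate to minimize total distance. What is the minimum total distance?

Minimum total: 395 km

Optimal: Car 58→Route 5 (93 km), Car 85→Route 6 (139 km), Car 12→Route 7 (57 km), Car 27→Route 4 (106 km) — total 93+139+57+106 = 395 km.
Min-entry greedy (repeatedly take the single cheapest remaining cell) gives 505 km, worse by 110.
No other one-to-one assignment undercuts 395 km.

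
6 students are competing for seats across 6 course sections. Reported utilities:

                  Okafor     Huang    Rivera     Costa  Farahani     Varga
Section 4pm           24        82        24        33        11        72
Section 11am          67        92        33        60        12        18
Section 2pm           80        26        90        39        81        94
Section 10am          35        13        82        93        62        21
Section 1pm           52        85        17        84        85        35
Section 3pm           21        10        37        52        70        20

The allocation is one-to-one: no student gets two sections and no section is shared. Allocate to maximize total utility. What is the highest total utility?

Maximum total: 480 points

This is the linear assignment problem.
Optimal: Okafor→Section 2pm (80 points), Huang→Section 11am (92 points), Rivera→Section 10am (82 points), Costa→Section 1pm (84 points), Farahani→Section 3pm (70 points), Varga→Section 4pm (72 points) — total 80+92+82+84+70+72 = 480 points.
Max-entry greedy (repeatedly take the single best remaining cell) gives 425 points, worse by 55.
Next-best assignment: Okafor→Section 11am, Huang→Section 4pm, Rivera→Section 10am, Costa→Section 1pm, Farahani→Section 3pm, Varga→Section 2pm = 479 points.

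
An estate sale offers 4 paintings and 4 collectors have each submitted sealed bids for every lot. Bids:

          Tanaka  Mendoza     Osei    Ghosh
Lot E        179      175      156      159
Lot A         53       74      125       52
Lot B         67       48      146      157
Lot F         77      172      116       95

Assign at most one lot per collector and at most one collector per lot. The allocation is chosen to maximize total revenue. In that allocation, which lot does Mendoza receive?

Optimal: Tanaka→Lot E ($179), Mendoza→Lot F ($172), Osei→Lot A ($125), Ghosh→Lot B ($157) — total 179+172+125+157 = $633.
Row-greedy (each collector in turn takes its best remaining lot) gives $549, worse by 84.
Swapping Osei↔Ghosh (Osei→Lot B $146, Ghosh→Lot A $52) loses 84.
Mendoza's own top lot is Lot E ($175), but forcing Mendoza→Lot E and reassigning the rest optimally gives only $534 — worse by 99.

Mendoza receives Lot F.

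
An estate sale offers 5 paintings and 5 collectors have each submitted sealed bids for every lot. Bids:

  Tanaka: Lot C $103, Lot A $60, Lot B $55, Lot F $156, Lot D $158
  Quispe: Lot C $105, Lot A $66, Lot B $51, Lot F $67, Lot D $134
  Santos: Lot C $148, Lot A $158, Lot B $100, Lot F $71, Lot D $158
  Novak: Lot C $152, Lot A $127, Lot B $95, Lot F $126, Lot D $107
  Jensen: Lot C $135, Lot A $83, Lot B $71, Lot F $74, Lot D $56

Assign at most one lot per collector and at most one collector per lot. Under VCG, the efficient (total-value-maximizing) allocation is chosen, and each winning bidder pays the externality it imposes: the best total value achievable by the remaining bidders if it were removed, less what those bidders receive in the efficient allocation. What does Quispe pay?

Quispe pays $33.

Efficient allocation: Tanaka→Lot F ($156), Quispe→Lot D ($134), Santos→Lot A ($158), Novak→Lot B ($95), Jensen→Lot C ($135); total welfare W = $678.
Quispe receives Lot D at value $134, so the others get W − 134 = $544.
Without Quispe: best allocation of the remaining 4 bidders over all 5 lots is Tanaka→Lot D ($158), Santos→Lot A ($158), Novak→Lot F ($126), Jensen→Lot C ($135), total $577.
VCG payment = (others' best without Quispe) − (others' welfare with Quispe) = 577 − 544 = $33.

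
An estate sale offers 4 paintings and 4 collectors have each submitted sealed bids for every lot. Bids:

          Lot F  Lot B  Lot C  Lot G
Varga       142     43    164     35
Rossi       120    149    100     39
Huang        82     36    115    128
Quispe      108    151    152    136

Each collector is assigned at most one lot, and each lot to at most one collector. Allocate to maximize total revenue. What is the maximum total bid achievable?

Max total: $571

Optimal: Varga→Lot F ($142), Rossi→Lot B ($149), Huang→Lot G ($128), Quispe→Lot C ($152) — total 142+149+128+152 = $571.
Row-greedy (each collector in turn takes its best remaining lot) gives $549, worse by 22.
Swapping Varga↔Rossi (Varga→Lot B $43, Rossi→Lot F $120) loses 128.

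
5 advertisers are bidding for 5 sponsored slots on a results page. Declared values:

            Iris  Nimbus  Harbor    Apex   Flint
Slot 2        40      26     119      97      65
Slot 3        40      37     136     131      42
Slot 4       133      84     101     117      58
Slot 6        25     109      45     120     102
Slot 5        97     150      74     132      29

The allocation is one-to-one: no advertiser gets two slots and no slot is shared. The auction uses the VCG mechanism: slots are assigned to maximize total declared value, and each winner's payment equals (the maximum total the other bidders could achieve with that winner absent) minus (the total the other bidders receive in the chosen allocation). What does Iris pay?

Iris pays $3.

Efficient allocation: Iris→Slot 4 ($133), Nimbus→Slot 5 ($150), Harbor→Slot 2 ($119), Apex→Slot 3 ($131), Flint→Slot 6 ($102); total welfare W = $635.
Iris receives Slot 4 at value $133, so the others get W − 133 = $502.
Without Iris: best allocation of the remaining 4 bidders over all 5 slots is Nimbus→Slot 5 ($150), Harbor→Slot 3 ($136), Apex→Slot 4 ($117), Flint→Slot 6 ($102), total $505.
VCG payment = (others' best without Iris) − (others' welfare with Iris) = 505 − 502 = $3.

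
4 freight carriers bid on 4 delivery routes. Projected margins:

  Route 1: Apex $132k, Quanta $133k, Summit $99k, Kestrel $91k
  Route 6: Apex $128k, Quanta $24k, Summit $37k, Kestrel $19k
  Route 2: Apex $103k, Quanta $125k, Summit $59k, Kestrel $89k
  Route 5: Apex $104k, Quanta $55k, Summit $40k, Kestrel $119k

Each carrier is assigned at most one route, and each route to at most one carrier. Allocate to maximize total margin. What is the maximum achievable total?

Maximum total: $471k

Optimal: Apex→Route 6 ($128k), Quanta→Route 2 ($125k), Summit→Route 1 ($99k), Kestrel→Route 5 ($119k) — total 128+125+99+119 = $471k.
Column-greedy (each route in turn goes to its best remaining carrier) gives $390k, worse by 81.
Next-best assignment: Apex→Route 6, Quanta→Route 1, Summit→Route 2, Kestrel→Route 5 = $439k.
Swapping Summit↔Apex (Summit→Route 6 $37k, Apex→Route 1 $132k) loses 58.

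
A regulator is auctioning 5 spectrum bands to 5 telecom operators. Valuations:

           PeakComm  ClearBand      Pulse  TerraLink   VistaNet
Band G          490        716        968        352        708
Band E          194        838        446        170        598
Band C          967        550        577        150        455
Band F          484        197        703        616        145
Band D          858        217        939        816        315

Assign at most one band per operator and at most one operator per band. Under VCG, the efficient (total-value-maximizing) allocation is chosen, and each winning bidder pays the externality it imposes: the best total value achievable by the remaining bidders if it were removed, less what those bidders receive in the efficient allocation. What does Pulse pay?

Pulse pays $200M.

Efficient allocation: PeakComm→Band C ($967M), ClearBand→Band E ($838M), Pulse→Band D ($939M), TerraLink→Band F ($616M), VistaNet→Band G ($708M); total welfare W = $4068M.
Pulse receives Band D at value $939M, so the others get W − 939 = $3129M.
Without Pulse: best allocation of the remaining 4 bidders over all 5 bands is PeakComm→Band C ($967M), ClearBand→Band E ($838M), TerraLink→Band D ($816M), VistaNet→Band G ($708M), total $3329M.
VCG payment = (others' best without Pulse) − (others' welfare with Pulse) = 3329 − 3129 = $200M.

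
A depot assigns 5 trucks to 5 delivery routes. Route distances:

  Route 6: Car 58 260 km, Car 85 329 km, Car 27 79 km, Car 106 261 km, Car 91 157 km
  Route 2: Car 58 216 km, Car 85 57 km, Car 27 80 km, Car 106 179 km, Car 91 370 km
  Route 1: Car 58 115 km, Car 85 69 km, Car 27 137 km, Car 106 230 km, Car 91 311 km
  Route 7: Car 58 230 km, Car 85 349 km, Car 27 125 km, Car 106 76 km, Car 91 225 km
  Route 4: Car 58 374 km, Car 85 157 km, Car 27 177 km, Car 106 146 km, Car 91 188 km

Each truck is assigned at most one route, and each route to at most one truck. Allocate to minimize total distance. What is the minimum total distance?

Optimal: Car 58→Route 1 (115 km), Car 85→Route 2 (57 km), Car 27→Route 6 (79 km), Car 106→Route 7 (76 km), Car 91→Route 4 (188 km) — total 115+57+79+76+188 = 515 km.
Checked against all permutations: 515 km is optimal.

Minimum total: 515 km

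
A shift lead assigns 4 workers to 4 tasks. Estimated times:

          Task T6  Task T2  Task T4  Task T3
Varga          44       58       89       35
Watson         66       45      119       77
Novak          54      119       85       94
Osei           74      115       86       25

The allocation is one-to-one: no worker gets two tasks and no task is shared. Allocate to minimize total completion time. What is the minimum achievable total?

Minimum total: 199 min

This is a one-to-one assignment (minimum-cost bipartite matching).
Optimal: Varga→Task T6 (44 min), Watson→Task T2 (45 min), Novak→Task T4 (85 min), Osei→Task T3 (25 min) — total 44+45+85+25 = 199 min.
Row-greedy (each worker in turn takes its cheapest remaining task) gives 220 min, worse by 21.
Next-best assignment: Varga→Task T4, Watson→Task T2, Novak→Task T6, Osei→Task T3 = 213 min.
Swapping Varga↔Novak (Varga→Task T4 89 min, Novak→Task T6 54 min) adds 14.
No other one-to-one assignment undercuts 199 min.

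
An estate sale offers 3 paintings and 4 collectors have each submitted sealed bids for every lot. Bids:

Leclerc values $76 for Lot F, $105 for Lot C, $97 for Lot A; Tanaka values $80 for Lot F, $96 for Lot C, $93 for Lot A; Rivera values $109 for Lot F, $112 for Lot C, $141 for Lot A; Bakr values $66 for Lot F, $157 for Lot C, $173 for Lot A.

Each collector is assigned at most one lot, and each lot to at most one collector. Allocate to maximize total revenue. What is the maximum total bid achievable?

Optimal: Rivera→Lot F ($109), Leclerc→Lot C ($105), Bakr→Lot A ($173) — total 109+105+173 = $387.
Row-greedy (each collector in turn takes its best remaining lot) gives $307, worse by 80.
Next-best assignment: Tanaka→Lot F, Bakr→Lot C, Rivera→Lot A = $378.
Every other assignment is strictly worse.

Maximum total: $387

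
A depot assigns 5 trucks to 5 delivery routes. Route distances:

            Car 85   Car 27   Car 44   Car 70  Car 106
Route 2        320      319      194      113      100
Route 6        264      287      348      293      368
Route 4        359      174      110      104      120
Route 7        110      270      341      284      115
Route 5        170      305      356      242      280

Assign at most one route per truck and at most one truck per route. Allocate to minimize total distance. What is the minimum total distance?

Min total: 795 km

Optimal: Car 85→Route 5 (170 km), Car 27→Route 6 (287 km), Car 44→Route 4 (110 km), Car 70→Route 2 (113 km), Car 106→Route 7 (115 km) — total 170+287+110+113+115 = 795 km.
Min-entry greedy (repeatedly take the single cheapest remaining cell) gives 957 km, worse by 162.
Swapping Car 106↔Car 85 (Car 106→Route 5 280 km, Car 85→Route 7 110 km) adds 105.
Every other assignment is strictly worse.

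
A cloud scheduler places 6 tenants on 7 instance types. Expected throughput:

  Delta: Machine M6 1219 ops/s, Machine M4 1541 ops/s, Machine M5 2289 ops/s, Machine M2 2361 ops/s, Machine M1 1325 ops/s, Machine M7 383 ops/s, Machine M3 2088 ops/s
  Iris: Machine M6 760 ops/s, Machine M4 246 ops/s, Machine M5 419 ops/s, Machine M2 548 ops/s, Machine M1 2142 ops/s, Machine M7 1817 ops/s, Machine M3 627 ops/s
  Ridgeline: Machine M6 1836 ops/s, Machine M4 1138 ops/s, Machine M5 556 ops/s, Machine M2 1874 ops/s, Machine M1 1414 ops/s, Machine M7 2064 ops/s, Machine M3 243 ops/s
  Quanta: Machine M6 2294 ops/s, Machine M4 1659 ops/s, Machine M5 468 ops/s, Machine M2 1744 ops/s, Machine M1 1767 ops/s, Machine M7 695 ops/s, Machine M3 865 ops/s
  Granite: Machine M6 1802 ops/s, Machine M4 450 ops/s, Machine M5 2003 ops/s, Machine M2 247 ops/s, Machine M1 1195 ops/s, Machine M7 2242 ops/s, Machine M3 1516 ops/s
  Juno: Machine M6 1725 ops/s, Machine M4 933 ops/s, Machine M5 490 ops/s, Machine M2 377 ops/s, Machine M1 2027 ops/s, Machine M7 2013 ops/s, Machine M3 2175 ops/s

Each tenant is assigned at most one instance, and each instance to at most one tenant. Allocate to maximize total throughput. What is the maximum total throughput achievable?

Max total: 13039 ops/s

Optimal: Delta→Machine M2 (2361 ops/s), Iris→Machine M1 (2142 ops/s), Ridgeline→Machine M7 (2064 ops/s), Quanta→Machine M6 (2294 ops/s), Granite→Machine M5 (2003 ops/s), Juno→Machine M3 (2175 ops/s) — total 2361+2142+2064+2294+2003+2175 = 13039 ops/s.
Max-entry greedy (repeatedly take the single best remaining cell) gives 12352 ops/s, worse by 687.
Swapping Ridgeline↔Delta (Ridgeline→Machine M2 1874 ops/s, Delta→Machine M7 383 ops/s) loses 2168.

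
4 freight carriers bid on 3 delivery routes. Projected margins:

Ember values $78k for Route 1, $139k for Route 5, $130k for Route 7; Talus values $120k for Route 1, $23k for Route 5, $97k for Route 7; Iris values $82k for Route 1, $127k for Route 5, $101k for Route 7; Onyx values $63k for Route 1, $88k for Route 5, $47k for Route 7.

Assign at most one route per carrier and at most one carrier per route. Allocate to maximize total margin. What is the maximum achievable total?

Maximum total: $377k

Optimal: Talus→Route 1 ($120k), Iris→Route 5 ($127k), Ember→Route 7 ($130k) — total 120+127+130 = $377k.
Max-entry greedy (repeatedly take the single best remaining cell) gives $360k, worse by 17.
Next-best assignment: Talus→Route 1, Ember→Route 5, Iris→Route 7 = $360k.
Every other assignment is strictly worse.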